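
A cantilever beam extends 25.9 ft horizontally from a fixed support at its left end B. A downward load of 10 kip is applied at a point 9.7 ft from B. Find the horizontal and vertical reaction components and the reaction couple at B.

ΣF_x = 0: B_x = 0.
ΣF_y = 0: B_y − 10 = 0 → B_y = 10.00 kip.
ΣM about B: M_B − 10·9.7 = 0 → M_B = 97.00 kip·ft.

B_x = 0, B_y = 10.00 kip, M_B = 97.00 kip·ft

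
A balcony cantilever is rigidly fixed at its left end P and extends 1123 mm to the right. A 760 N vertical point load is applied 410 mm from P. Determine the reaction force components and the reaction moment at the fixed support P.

P_x = 0, P_y = 760.0 N, M_P = 311600 N·mm

ΣF_x = 0: P_x = 0.
ΣF_y = 0: P_y − 760 = 0 → P_y = 760.0 N.
ΣM about P: M_P − 760·410 = 0 → M_P = 311600 N·mm.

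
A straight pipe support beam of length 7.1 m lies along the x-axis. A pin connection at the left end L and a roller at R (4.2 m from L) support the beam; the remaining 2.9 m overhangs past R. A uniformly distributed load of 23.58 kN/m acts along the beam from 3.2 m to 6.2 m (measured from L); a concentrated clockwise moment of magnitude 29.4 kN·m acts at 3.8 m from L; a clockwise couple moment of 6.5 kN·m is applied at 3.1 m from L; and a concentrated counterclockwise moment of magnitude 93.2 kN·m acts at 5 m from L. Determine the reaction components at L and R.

Resultant of the distributed load: 23.58 × 3 = 70.74 kN at 4.7 m from L.
Moments about L: R_y·4.2 − (23.58·3)·4.7 − 29.4 − 6.5 + 93.2 = 0 → R_y = 275.178/4.2 = 65.5186 ≈ 65.52 kN.
ΣF_y = 0: L_y + 65.5186 − 23.58·3 = 0 → L_y = 5.221 kN.
ΣF_x = 0: no horizontal applied forces, so L_x = 0.

L_x = 0, L_y = 5.221 kN, R_y = 65.52 kN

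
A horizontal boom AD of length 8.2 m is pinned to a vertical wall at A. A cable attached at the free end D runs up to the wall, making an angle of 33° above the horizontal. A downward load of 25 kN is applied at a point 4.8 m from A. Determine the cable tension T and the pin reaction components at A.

ΣM about A: T·sin33°·8.2 − 25·4.8 = 0 → T = 120/(8.2·0.544639) = 26.8694 ≈ 26.87 kN.
ΣF_x = 0: A_x − T·cos33° = 0 → A_x = 26.8694 × 0.838671 = 22.53 kN.
ΣF_y = 0: A_y + T·sin33° − 25 = 0 → A_y = 25 − 26.8694 × 0.544639 = 10.37 kN.

T = 26.87 kN, A_x = 22.53 kN, A_y = 10.37 kN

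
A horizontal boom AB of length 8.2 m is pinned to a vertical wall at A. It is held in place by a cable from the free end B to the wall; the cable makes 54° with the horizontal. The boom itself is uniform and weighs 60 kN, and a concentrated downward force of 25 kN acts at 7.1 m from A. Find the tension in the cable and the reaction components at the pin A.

ΣM about A: T·sin54°·8.2 − 60·4.1 − 25·7.1 = 0 → T = 423.5/(8.2·0.809017) = 63.8384 ≈ 63.84 kN.
ΣF_x = 0: A_x − T·cos54° = 0 → A_x = 63.8384 × 0.587785 = 37.52 kN.
ΣF_y = 0: A_y + T·sin54° − 60 − 25 = 0 → A_y = 85 − 63.8384 × 0.809017 = 33.35 kN.

T = 63.84 kN, A_x = 37.52 kN, A_y = 33.35 kN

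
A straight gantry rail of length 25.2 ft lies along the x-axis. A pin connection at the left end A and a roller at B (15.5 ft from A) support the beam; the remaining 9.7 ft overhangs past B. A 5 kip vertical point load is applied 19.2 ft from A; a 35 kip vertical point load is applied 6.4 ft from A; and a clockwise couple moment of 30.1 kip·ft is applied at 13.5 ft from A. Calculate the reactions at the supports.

Taking moments about A: B_y·15.5 − 5·19.2 − 35·6.4 − 30.1 = 0 → B_y = 350.1/15.5 = 22.5871 ≈ 22.59 kip.
ΣF_y = 0: A_y + 22.5871 − 5 − 35 = 0 → A_y = 17.41 kip.
ΣF_x = 0: no horizontal applied forces, so A_x = 0.

A_x = 0, A_y = 17.41 kip, B_y = 22.59 kip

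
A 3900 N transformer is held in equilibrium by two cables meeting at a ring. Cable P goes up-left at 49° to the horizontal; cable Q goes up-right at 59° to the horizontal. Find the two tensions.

T_P = 2112 N, T_Q = 2690 N

ΣF_x = 0: −T_P·cos49° + T_Q·cos59° = 0 → T_Q = 1.27381·T_P.
ΣF_y = 0: T_P·sin49° + T_Q·sin59° = 3900.
Substitute: T_P·(0.75471 + 1.27381·0.857167) = 3900 → T_P = 2112.01 ≈ 2112 N.
Then T_Q = 1.27381 × 2112.01 = 2690 N.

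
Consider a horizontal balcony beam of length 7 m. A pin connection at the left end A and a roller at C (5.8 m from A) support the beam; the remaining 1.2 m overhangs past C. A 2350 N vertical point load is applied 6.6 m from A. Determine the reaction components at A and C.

A_x = 0, A_y = -324.1 N, C_y = 2674 N

Moments about A: C_y·5.8 − 2350·6.6 = 0 → C_y = 15510/5.8 = 2674.14 ≈ 2674 N.
ΣF_y = 0: A_y + 2674.14 − 2350 = 0 → A_y = -324.1 N.
ΣF_x = 0: no horizontal applied forces, so A_x = 0.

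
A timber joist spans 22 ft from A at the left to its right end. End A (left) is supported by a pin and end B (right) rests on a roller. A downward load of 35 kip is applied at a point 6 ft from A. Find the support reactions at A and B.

ΣM about A: B_y·22 − 35·6 = 0 → B_y = 210/22 = 9.54545 ≈ 9.545 kip.
ΣF_y = 0: A_y + 9.54545 − 35 = 0 → A_y = 25.45 kip.
ΣF_x = 0: no horizontal applied forces, so A_x = 0.

A_x = 0, A_y = 25.45 kip, B_y = 9.545 kip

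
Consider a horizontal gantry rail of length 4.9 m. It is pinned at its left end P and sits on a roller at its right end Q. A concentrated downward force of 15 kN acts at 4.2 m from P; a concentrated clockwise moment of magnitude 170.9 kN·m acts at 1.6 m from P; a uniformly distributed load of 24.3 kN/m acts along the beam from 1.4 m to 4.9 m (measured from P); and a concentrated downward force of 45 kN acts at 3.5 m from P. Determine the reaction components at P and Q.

Resultant of the distributed load: 24.3 × 3.5 = 85.05 kN at 3.15 m from P.
Moments about P: Q_y·4.9 − 15·4.2 − 170.9 − (24.3·3.5)·3.15 − 45·3.5 = 0 → Q_y = 659.3075/4.9 = 134.553 ≈ 134.6 kN.
ΣF_y = 0: P_y + 134.553 − 15 − 24.3·3.5 − 45 = 0 → P_y = 10.50 kN.
ΣF_x = 0: no horizontal applied forces, so P_x = 0.

P_x = 0, P_y = 10.50 kN, Q_y = 134.6 kN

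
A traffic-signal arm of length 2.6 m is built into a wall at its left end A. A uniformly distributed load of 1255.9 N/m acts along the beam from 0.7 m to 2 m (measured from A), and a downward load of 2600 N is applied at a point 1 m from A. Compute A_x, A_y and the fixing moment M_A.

A_x = 0, A_y = 4233 N, M_A = 4804 N·m

Resultant of the distributed load: 1255.9 × 1.3 = 1632.67 N at 1.35 m from A.
ΣF_x = 0: A_x = 0.
ΣF_y = 0: A_y − 1255.9·1.3 − 2600 = 0 → A_y = 4233 N.
ΣM about A: M_A − (1255.9·1.3)·1.35 − 2600·1 = 0 → M_A = 4804 N·m.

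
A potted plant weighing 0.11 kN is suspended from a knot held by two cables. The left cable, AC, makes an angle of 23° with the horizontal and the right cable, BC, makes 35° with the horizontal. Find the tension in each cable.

T_AC = 0.1063 kN, T_BC = 0.1194 kN

ΣF_x = 0: −T_AC·cos23° + T_BC·cos35° = 0 → T_BC = 1.12373·T_AC.
ΣF_y = 0: T_AC·sin23° + T_BC·sin35° = 0.11.
Substitute: T_AC·(0.390731 + 1.12373·0.573576) = 0.11 → T_AC = 0.106252 ≈ 0.1063 kN.
Then T_BC = 1.12373 × 0.106252 = 0.1194 kN.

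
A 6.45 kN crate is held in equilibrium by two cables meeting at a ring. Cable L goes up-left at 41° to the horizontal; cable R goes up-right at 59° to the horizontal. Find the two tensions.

ΣF_x = 0: −T_L·cos41° + T_R·cos59° = 0 → T_R = 1.46535·T_L.
ΣF_y = 0: T_L·sin41° + T_R·sin59° = 6.45.
Substitute: T_L·(0.656059 + 1.46535·0.857167) = 6.45 → T_L = 3.37324 ≈ 3.373 kN.
Then T_R = 1.46535 × 3.37324 = 4.943 kN.

T_L = 3.373 kN, T_R = 4.943 kN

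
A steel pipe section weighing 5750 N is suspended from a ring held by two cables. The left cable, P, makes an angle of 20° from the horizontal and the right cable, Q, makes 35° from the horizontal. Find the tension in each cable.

T_P = 5750 N, T_Q = 6596 N

ΣF_x = 0: −T_P·cos20° + T_Q·cos35° = 0 → T_Q = 1.14715·T_P.
ΣF_y = 0: T_P·sin20° + T_Q·sin35° = 5750.
Substitute: T_P·(0.34202 + 1.14715·0.573576) = 5750 → T_P = 5750.01 ≈ 5750 N.
Then T_Q = 1.14715 × 5750.01 = 6596 N.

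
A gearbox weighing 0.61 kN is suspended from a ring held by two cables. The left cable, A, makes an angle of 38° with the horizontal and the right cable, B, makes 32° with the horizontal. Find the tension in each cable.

ΣF_x = 0: −T_A·cos38° + T_B·cos32° = 0 → T_B = 0.929205·T_A.
ΣF_y = 0: T_A·sin38° + T_B·sin32° = 0.61.
Substitute: T_A·(0.615661 + 0.929205·0.529919) = 0.61 → T_A = 0.55051 ≈ 0.5505 kN.
Then T_B = 0.929205 × 0.55051 = 0.5115 kN.

T_A = 0.5505 kN, T_B = 0.5115 kN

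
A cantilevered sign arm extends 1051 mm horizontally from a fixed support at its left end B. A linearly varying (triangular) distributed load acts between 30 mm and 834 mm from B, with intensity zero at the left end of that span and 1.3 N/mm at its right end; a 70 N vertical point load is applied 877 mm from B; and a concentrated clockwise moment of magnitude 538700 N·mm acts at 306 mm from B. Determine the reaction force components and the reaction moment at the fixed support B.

Resultant of the triangular load: ½ × 1.3 × 804 = 522.6 N, acting at 566 mm from B (one-third of the span from the peak).
ΣF_x = 0: B_x = 0.
ΣF_y = 0: B_y − ½·1.3·804 − 70 = 0 → B_y = 592.6 N.
ΣM about B: M_B − (½·1.3·804)·566 − 70·877 − 538700 = 0 → M_B = 895900 N·mm.

B_x = 0, B_y = 592.6 N, M_B = 895900 N·mm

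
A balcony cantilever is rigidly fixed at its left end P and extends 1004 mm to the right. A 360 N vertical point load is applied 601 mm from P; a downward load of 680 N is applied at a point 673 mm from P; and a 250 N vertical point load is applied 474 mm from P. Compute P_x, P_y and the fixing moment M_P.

ΣF_x = 0: P_x = 0.
ΣF_y = 0: P_y − 360 − 680 − 250 = 0 → P_y = 1290 N.
ΣM about P: M_P − 360·601 − 680·673 − 250·474 = 0 → M_P = 792500 N·mm.

P_x = 0, P_y = 1290 N, M_P = 792500 N·mm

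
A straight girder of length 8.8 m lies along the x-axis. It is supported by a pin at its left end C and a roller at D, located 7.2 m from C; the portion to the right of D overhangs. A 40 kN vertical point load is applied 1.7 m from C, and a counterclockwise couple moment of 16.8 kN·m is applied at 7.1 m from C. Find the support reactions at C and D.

ΣM about C: D_y·7.2 − 40·1.7 + 16.8 = 0 → D_y = 51.2/7.2 = 7.11111 ≈ 7.111 kN.
ΣF_y = 0: C_y + 7.11111 − 40 = 0 → C_y = 32.89 kN.
ΣF_x = 0: no horizontal applied forces, so C_x = 0.

C_x = 0, C_y = 32.89 kN, D_y = 7.111 kN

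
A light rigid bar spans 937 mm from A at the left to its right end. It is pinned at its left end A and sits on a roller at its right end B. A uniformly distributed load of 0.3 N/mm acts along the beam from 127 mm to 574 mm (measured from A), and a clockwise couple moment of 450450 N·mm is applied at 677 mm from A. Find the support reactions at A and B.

Resultant of the distributed load: 0.3 × 447 = 134.1 N at 350.5 mm from A.
ΣM about A: B_y·937 − (0.3·447)·350.5 − 450450 = 0 → B_y = 497452.05/937 = 530.899 ≈ 530.9 N.
ΣF_y = 0: A_y + 530.899 − 0.3·447 = 0 → A_y = -396.8 N.
ΣF_x = 0: no horizontal applied forces, so A_x = 0.

A_x = 0, A_y = -396.8 N, B_y = 530.9 N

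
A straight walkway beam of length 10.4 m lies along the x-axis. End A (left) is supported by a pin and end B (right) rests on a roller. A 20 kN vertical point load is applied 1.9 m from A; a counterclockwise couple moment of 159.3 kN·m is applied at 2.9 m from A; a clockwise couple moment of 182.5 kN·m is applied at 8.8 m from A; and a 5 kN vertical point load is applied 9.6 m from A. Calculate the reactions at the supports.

ΣM about A: B_y·10.4 − 20·1.9 + 159.3 − 182.5 − 5·9.6 = 0 → B_y = 109.2/10.4 = 10.50 kN.
ΣF_y = 0: A_y + 10.5 − 20 − 5 = 0 → A_y = 14.50 kN.
ΣF_x = 0: no horizontal applied forces, so A_x = 0.

A_x = 0, A_y = 14.50 kN, B_y = 10.50 kN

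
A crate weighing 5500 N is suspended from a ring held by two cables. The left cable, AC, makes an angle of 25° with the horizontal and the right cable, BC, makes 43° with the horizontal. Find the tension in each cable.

ΣF_x = 0: −T_AC·cos25° + T_BC·cos43° = 0 → T_BC = 1.23922·T_AC.
ΣF_y = 0: T_AC·sin25° + T_BC·sin43° = 5500.
Substitute: T_AC·(0.422618 + 1.23922·0.681998) = 5500 → T_AC = 4338.35 ≈ 4338 N.
Then T_BC = 1.23922 × 4338.35 = 5376 N.

T_AC = 4338 N, T_BC = 5376 N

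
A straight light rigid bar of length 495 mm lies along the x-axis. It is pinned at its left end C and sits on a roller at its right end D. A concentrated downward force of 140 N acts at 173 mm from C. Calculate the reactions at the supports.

ΣM about C: D_y·495 − 140·173 = 0 → D_y = 24220/495 = 48.9293 ≈ 48.93 N.
ΣF_y = 0: C_y + 48.9293 − 140 = 0 → C_y = 91.07 N.
ΣF_x = 0: no horizontal applied forces, so C_x = 0.

C_x = 0, C_y = 91.07 N, D_y = 48.93 N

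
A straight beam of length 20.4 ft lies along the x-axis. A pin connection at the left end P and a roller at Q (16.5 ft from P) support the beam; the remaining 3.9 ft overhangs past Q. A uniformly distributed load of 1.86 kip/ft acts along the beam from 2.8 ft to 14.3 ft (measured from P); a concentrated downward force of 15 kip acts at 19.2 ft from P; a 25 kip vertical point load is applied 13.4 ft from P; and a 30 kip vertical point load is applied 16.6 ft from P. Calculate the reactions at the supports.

Resultant of the distributed load: 1.86 × 11.5 = 21.39 kip at 8.55 ft from P.
Moments about P: Q_y·16.5 − (1.86·11.5)·8.55 − 15·19.2 − 25·13.4 − 30·16.6 = 0 → Q_y = 1303.8845/16.5 = 79.0233 ≈ 79.02 kip.
ΣF_y = 0: P_y + 79.0233 − 1.86·11.5 − 15 − 25 − 30 = 0 → P_y = 12.37 kip.
ΣF_x = 0: no horizontal applied forces, so P_x = 0.

P_x = 0, P_y = 12.37 kip, Q_y = 79.02 kip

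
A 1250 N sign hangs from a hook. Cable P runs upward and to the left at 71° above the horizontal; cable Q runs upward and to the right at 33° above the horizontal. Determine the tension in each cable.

ΣF_x = 0: −T_P·cos71° + T_Q·cos33° = 0 → T_Q = 0.388196·T_P.
ΣF_y = 0: T_P·sin71° + T_Q·sin33° = 1250.
Substitute: T_P·(0.945519 + 0.388196·0.544639) = 1250 → T_P = 1080.43 ≈ 1080 N.
Then T_Q = 0.388196 × 1080.43 = 419.4 N.

T_P = 1080 N, T_Q = 419.4 N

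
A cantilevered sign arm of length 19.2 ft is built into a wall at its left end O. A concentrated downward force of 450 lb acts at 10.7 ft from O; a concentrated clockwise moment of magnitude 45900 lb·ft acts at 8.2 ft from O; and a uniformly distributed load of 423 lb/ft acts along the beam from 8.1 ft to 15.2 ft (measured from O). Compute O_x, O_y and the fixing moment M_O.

Resultant of the distributed load: 423 × 7.1 = 3003.3 lb at 11.65 ft from O.
ΣF_x = 0: O_x = 0.
ΣF_y = 0: O_y − 450 − 423·7.1 = 0 → O_y = 3453 lb.
ΣM about O: M_O − 450·10.7 − 45900 − (423·7.1)·11.65 = 0 → M_O = 85700 lb·ft.

O_x = 0, O_y = 3453 lb, M_O = 85700 lb·ft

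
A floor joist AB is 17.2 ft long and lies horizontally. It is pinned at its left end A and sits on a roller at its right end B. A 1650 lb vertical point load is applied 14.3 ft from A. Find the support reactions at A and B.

A_x = 0, A_y = 278.2 lb, B_y = 1372 lb

ΣM about A: B_y·17.2 − 1650·14.3 = 0 → B_y = 23595/17.2 = 1371.8 ≈ 1372 lb.
ΣF_y = 0: A_y + 1371.8 − 1650 = 0 → A_y = 278.2 lb.
ΣF_x = 0: no horizontal applied forces, so A_x = 0.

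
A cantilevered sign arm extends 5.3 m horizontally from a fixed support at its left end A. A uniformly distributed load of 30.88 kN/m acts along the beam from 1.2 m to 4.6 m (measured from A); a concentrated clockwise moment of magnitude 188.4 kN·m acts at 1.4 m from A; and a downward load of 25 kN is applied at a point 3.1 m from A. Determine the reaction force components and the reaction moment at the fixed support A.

Resultant of the distributed load: 30.88 × 3.4 = 104.992 kN at 2.9 m from A.
ΣF_x = 0: A_x = 0.
ΣF_y = 0: A_y − 30.88·3.4 − 25 = 0 → A_y = 130.0 kN.
ΣM about A: M_A − (30.88·3.4)·2.9 − 188.4 − 25·3.1 = 0 → M_A = 570.4 kN·m.

A_x = 0, A_y = 130.0 kN, M_A = 570.4 kN·m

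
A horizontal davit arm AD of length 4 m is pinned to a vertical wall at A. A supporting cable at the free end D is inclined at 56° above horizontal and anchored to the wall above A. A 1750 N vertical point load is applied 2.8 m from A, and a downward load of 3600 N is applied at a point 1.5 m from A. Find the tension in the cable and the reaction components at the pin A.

ΣM about A: T·sin56°·4 − 1750·2.8 − 3600·1.5 = 0 → T = 10300/(4·0.829038) = 3106.01 ≈ 3106 N.
ΣF_x = 0: A_x − T·cos56° = 0 → A_x = 3106.01 × 0.559193 = 1737 N.
ΣF_y = 0: A_y + T·sin56° − 1750 − 3600 = 0 → A_y = 5350 − 3106.01 × 0.829038 = 2775 N.

T = 3106 N, A_x = 1737 N, A_y = 2775 N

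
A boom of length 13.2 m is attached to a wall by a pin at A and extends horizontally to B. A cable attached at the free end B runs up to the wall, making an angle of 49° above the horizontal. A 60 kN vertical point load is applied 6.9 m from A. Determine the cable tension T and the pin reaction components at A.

ΣM about A: T·sin49°·13.2 − 60·6.9 = 0 → T = 414/(13.2·0.75471) = 41.5572 ≈ 41.56 kN.
ΣF_x = 0: A_x − T·cos49° = 0 → A_x = 41.5572 × 0.656059 = 27.26 kN.
ΣF_y = 0: A_y + T·sin49° − 60 = 0 → A_y = 60 − 41.5572 × 0.75471 = 28.64 kN.

T = 41.56 kN, A_x = 27.26 kN, A_y = 28.64 kN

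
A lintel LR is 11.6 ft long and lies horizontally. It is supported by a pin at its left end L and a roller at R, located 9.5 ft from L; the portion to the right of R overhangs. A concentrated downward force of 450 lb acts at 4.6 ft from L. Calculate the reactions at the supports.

L_x = 0, L_y = 232.1 lb, R_y = 217.9 lb

ΣM about L: R_y·9.5 − 450·4.6 = 0 → R_y = 2070/9.5 = 217.895 ≈ 217.9 lb.
ΣF_y = 0: L_y + 217.895 − 450 = 0 → L_y = 232.1 lb.
ΣF_x = 0: no horizontal applied forces, so L_x = 0.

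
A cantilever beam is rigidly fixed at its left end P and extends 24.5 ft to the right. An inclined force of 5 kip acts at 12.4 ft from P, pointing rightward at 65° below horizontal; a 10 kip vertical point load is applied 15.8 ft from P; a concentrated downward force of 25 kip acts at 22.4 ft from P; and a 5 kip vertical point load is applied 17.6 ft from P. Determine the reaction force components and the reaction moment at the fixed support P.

P_x = -2.113 kip, P_y = 44.53 kip, M_P = 862.2 kip·ft

ΣF_x = 0: P_x + 5·cos65° = 0 → P_x = -2.113 kip.
ΣF_y = 0: P_y − 5·sin65° − 10 − 25 − 5 = 0 → P_y = 44.53 kip.
ΣM about P: M_P − 5·sin65°·12.4 − 10·15.8 − 25·22.4 − 5·17.6 = 0 → M_P = 862.2 kip·ft.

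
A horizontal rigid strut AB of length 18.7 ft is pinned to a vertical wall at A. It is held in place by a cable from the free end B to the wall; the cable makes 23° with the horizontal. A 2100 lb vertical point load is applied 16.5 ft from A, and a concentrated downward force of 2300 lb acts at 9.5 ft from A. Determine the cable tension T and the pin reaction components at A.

ΣM about A: T·sin23°·18.7 − 2100·16.5 − 2300·9.5 = 0 → T = 56500/(18.7·0.390731) = 7732.66 ≈ 7733 lb.
ΣF_x = 0: A_x − T·cos23° = 0 → A_x = 7732.66 × 0.920505 = 7118 lb.
ΣF_y = 0: A_y + T·sin23° − 2100 − 2300 = 0 → A_y = 4400 − 7732.66 × 0.390731 = 1379 lb.

T = 7733 lb, A_x = 7118 lb, A_y = 1379 lb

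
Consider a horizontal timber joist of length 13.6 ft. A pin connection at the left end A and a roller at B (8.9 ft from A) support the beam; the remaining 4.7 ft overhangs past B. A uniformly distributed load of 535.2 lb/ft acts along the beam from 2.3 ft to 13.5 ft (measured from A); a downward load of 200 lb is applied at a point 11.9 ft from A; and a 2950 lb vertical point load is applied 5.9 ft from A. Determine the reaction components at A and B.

Resultant of the distributed load: 535.2 × 11.2 = 5994.24 lb at 7.9 ft from A.
ΣM about A: B_y·8.9 − (535.2·11.2)·7.9 − 200·11.9 − 2950·5.9 = 0 → B_y = 67139.496/8.9 = 7543.76 ≈ 7544 lb.
ΣF_y = 0: A_y + 7543.76 − 535.2·11.2 − 200 − 2950 = 0 → A_y = 1600 lb.
ΣF_x = 0: no horizontal applied forces, so A_x = 0.

A_x = 0, A_y = 1600 lb, B_y = 7544 lb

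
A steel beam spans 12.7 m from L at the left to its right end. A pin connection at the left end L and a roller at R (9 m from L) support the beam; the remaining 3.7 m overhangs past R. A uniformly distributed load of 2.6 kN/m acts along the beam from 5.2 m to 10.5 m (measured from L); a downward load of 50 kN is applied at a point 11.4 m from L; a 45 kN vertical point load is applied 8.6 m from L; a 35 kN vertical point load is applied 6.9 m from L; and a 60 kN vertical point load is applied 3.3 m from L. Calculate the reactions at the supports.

L_x = 0, L_y = 36.59 kN, R_y = 167.2 kN

Resultant of the distributed load: 2.6 × 5.3 = 13.78 kN at 7.85 m from L.
Taking moments about L: R_y·9 − (2.6·5.3)·7.85 − 50·11.4 − 45·8.6 − 35·6.9 − 60·3.3 = 0 → R_y = 1504.673/9 = 167.186 ≈ 167.2 kN.
ΣF_y = 0: L_y + 167.186 − 2.6·5.3 − 50 − 45 − 35 − 60 = 0 → L_y = 36.59 kN.
ΣF_x = 0: no horizontal applied forces, so L_x = 0.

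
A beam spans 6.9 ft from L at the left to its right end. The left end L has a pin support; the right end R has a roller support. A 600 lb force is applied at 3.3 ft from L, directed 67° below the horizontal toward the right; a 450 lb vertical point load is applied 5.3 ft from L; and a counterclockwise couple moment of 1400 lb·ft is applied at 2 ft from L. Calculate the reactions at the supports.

L_x = -234.4 lb, L_y = 595.4 lb, R_y = 406.9 lb

ΣM about L: R_y·6.9 − 600·sin67°·3.3 − 450·5.3 + 1400 = 0 → R_y = 2807.6/6.9 = 406.899 ≈ 406.9 lb.
ΣF_y = 0: L_y + 406.899 − 600·sin67° − 450 = 0 → L_y = 595.4 lb.
ΣF_x = 0: L_x + 600·cos67° = 0 → L_x = -234.4 lb.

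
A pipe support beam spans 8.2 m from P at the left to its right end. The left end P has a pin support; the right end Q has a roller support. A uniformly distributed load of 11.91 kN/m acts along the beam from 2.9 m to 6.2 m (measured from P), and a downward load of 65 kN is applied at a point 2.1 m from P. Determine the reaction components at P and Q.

Resultant of the distributed load: 11.91 × 3.3 = 39.303 kN at 4.55 m from P.
ΣM about P: Q_y·8.2 − (11.91·3.3)·4.55 − 65·2.1 = 0 → Q_y = 315.32865/8.2 = 38.4547 ≈ 38.45 kN.
ΣF_y = 0: P_y + 38.4547 − 11.91·3.3 − 65 = 0 → P_y = 65.85 kN.
ΣF_x = 0: no horizontal applied forces, so P_x = 0.

P_x = 0, P_y = 65.85 kN, Q_y = 38.45 kN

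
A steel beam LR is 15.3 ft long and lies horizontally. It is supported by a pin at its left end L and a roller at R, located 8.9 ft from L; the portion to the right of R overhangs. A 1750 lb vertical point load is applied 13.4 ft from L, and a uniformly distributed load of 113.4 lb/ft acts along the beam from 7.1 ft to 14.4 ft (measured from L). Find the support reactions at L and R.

Resultant of the distributed load: 113.4 × 7.3 = 827.82 lb at 10.75 ft from L.
ΣM about L: R_y·8.9 − 1750·13.4 − (113.4·7.3)·10.75 = 0 → R_y = 32349.065/8.9 = 3634.73 ≈ 3635 lb.
ΣF_y = 0: L_y + 3634.73 − 1750 − 113.4·7.3 = 0 → L_y = -1057 lb.
ΣF_x = 0: no horizontal applied forces, so L_x = 0.

L_x = 0, L_y = -1057 lb, R_y = 3635 lb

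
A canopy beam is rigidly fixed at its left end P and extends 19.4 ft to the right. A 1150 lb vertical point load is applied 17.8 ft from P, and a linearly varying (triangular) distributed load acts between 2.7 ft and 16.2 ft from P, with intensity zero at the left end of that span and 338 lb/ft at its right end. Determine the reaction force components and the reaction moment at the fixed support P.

Resultant of the triangular load: ½ × 338 × 13.5 = 2281.5 lb, acting at 11.7 ft from P (one-third of the span from the peak).
ΣF_x = 0: P_x = 0.
ΣF_y = 0: P_y − 1150 − ½·338·13.5 = 0 → P_y = 3432 lb.
ΣM about P: M_P − 1150·17.8 − (½·338·13.5)·11.7 = 0 → M_P = 47160 lb·ft.

P_x = 0, P_y = 3432 lb, M_P = 47160 lb·ft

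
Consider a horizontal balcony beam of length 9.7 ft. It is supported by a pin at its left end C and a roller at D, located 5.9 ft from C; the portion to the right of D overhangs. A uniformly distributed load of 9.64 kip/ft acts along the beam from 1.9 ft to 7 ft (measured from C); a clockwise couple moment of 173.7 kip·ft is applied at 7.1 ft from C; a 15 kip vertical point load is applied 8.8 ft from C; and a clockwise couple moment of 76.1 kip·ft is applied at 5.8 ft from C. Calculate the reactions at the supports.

C_x = 0, C_y = -37.63 kip, D_y = 101.8 kip

Resultant of the distributed load: 9.64 × 5.1 = 49.164 kip at 4.45 ft from C.
Moments about C: D_y·5.9 − (9.64·5.1)·4.45 − 173.7 − 15·8.8 − 76.1 = 0 → D_y = 600.5798/5.9 = 101.793 ≈ 101.8 kip.
ΣF_y = 0: C_y + 101.793 − 9.64·5.1 − 15 = 0 → C_y = -37.63 kip.
ΣF_x = 0: no horizontal applied forces, so C_x = 0.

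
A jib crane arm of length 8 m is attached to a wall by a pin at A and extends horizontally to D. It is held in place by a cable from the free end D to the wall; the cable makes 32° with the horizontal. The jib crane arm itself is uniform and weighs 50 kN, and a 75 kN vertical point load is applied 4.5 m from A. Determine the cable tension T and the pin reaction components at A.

ΣM about A: T·sin32°·8 − 50·4 − 75·4.5 = 0 → T = 537.5/(8·0.529919) = 126.788 ≈ 126.8 kN.
ΣF_x = 0: A_x − T·cos32° = 0 → A_x = 126.788 × 0.848048 = 107.5 kN.
ΣF_y = 0: A_y + T·sin32° − 50 − 75 = 0 → A_y = 125 − 126.788 × 0.529919 = 57.81 kN.

T = 126.8 kN, A_x = 107.5 kN, A_y = 57.81 kN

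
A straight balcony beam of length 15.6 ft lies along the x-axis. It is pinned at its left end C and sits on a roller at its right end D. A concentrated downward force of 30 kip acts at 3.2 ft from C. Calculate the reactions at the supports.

C_x = 0, C_y = 23.85 kip, D_y = 6.154 kip

Taking moments about C: D_y·15.6 − 30·3.2 = 0 → D_y = 96/15.6 = 6.15385 ≈ 6.154 kip.
ΣF_y = 0: C_y + 6.15385 − 30 = 0 → C_y = 23.85 kip.
ΣF_x = 0: no horizontal applied forces, so C_x = 0.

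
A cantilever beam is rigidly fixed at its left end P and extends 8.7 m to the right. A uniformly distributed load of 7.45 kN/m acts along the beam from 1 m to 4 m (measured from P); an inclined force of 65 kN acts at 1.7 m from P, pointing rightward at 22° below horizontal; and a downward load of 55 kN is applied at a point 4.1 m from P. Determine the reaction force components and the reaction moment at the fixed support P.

Resultant of the distributed load: 7.45 × 3 = 22.35 kN at 2.5 m from P.
ΣF_x = 0: P_x + 65·cos22° = 0 → P_x = -60.27 kN.
ΣF_y = 0: P_y − 7.45·3 − 65·sin22° − 55 = 0 → P_y = 101.7 kN.
ΣM about P: M_P − (7.45·3)·2.5 − 65·sin22°·1.7 − 55·4.1 = 0 → M_P = 322.8 kN·m.

P_x = -60.27 kN, P_y = 101.7 kN, M_P = 322.8 kN·m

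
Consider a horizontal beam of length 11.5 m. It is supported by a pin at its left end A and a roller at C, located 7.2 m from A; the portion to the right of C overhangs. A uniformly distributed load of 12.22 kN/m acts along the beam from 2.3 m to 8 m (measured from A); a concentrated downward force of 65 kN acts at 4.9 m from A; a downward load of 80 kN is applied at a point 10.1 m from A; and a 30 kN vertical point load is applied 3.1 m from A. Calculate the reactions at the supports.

A_x = 0, A_y = 25.46 kN, C_y = 219.2 kN

Resultant of the distributed load: 12.22 × 5.7 = 69.654 kN at 5.15 m from A.
Taking moments about A: C_y·7.2 − (12.22·5.7)·5.15 − 65·4.9 − 80·10.1 − 30·3.1 = 0 → C_y = 1578.2181/7.2 = 219.197 ≈ 219.2 kN.
ΣF_y = 0: A_y + 219.197 − 12.22·5.7 − 65 − 80 − 30 = 0 → A_y = 25.46 kN.
ΣF_x = 0: no horizontal applied forces, so A_x = 0.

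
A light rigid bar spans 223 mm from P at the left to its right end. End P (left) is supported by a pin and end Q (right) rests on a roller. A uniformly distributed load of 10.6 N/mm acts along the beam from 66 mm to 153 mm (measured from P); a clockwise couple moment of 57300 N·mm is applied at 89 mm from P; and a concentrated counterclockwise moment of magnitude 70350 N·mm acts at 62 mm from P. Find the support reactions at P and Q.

Resultant of the distributed load: 10.6 × 87 = 922.2 N at 109.5 mm from P.
ΣM about P: Q_y·223 − (10.6·87)·109.5 − 57300 + 70350 = 0 → Q_y = 87930.9/223 = 394.309 ≈ 394.3 N.
ΣF_y = 0: P_y + 394.309 − 10.6·87 = 0 → P_y = 527.9 N.
ΣF_x = 0: no horizontal applied forces, so P_x = 0.

P_x = 0, P_y = 527.9 N, Q_y = 394.3 N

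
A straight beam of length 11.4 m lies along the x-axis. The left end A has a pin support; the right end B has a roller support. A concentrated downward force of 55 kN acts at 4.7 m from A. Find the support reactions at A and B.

A_x = 0, A_y = 32.32 kN, B_y = 22.68 kN

Taking moments about A: B_y·11.4 − 55·4.7 = 0 → B_y = 258.5/11.4 = 22.6754 ≈ 22.68 kN.
ΣF_y = 0: A_y + 22.6754 − 55 = 0 → A_y = 32.32 kN.
ΣF_x = 0: no horizontal applied forces, so A_x = 0.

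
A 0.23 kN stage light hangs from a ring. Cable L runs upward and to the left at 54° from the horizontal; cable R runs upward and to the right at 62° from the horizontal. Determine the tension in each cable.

T_L = 0.1201 kN, T_R = 0.1504 kN

ΣF_x = 0: −T_L·cos54° + T_R·cos62° = 0 → T_R = 1.25201·T_L.
ΣF_y = 0: T_L·sin54° + T_R·sin62° = 0.23.
Substitute: T_L·(0.809017 + 1.25201·0.882948) = 0.23 → T_L = 0.120137 ≈ 0.1201 kN.
Then T_R = 1.25201 × 0.120137 = 0.1504 kN.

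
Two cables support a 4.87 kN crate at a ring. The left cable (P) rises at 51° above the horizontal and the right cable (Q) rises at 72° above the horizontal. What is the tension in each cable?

T_P = 1.794 kN, T_Q = 3.654 kN

ΣF_x = 0: −T_P·cos51° + T_Q·cos72° = 0 → T_Q = 2.03652·T_P.
ΣF_y = 0: T_P·sin51° + T_Q·sin72° = 4.87.
Substitute: T_P·(0.777146 + 2.03652·0.951057) = 4.87 → T_P = 1.7944 ≈ 1.794 kN.
Then T_Q = 2.03652 × 1.7944 = 3.654 kN.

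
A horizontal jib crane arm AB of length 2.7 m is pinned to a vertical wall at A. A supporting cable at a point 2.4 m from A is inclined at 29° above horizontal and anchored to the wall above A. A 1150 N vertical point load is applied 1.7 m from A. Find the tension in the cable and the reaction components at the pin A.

T = 1680 N, A_x = 1470 N, A_y = 335.4 N

ΣM about A: T·sin29°·2.4 − 1150·1.7 = 0 → T = 1955/(2.4·0.48481) = 1680.21 ≈ 1680 N.
ΣF_x = 0: A_x − T·cos29° = 0 → A_x = 1680.21 × 0.87462 = 1470 N.
ΣF_y = 0: A_y + T·sin29° − 1150 = 0 → A_y = 1150 − 1680.21 × 0.48481 = 335.4 N.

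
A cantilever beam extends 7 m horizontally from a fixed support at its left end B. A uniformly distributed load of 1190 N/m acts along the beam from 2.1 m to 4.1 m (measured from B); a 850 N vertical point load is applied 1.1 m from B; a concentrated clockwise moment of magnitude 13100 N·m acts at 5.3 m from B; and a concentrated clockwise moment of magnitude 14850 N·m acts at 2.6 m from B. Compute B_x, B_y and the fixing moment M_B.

Resultant of the distributed load: 1190 × 2 = 2380 N at 3.1 m from B.
ΣF_x = 0: B_x = 0.
ΣF_y = 0: B_y − 1190·2 − 850 = 0 → B_y = 3230 N.
ΣM about B: M_B − (1190·2)·3.1 − 850·1.1 − 13100 − 14850 = 0 → M_B = 36260 N·m.

B_x = 0, B_y = 3230 N, M_B = 36260 N·m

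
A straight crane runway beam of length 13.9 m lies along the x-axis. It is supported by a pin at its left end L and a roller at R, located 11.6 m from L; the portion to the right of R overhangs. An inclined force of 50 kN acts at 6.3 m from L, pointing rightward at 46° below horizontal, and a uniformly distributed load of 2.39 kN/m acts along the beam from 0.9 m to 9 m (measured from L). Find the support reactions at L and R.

L_x = -34.73 kN, L_y = 27.53 kN, R_y = 27.79 kN

Resultant of the distributed load: 2.39 × 8.1 = 19.359 kN at 4.95 m from L.
Taking moments about L: R_y·11.6 − 50·sin46°·6.3 − (2.39·8.1)·4.95 = 0 → R_y = 322.419/11.6 = 27.7947 ≈ 27.79 kN.
ΣF_y = 0: L_y + 27.7947 − 50·sin46° − 2.39·8.1 = 0 → L_y = 27.53 kN.
ΣF_x = 0: L_x + 50·cos46° = 0 → L_x = -34.73 kN.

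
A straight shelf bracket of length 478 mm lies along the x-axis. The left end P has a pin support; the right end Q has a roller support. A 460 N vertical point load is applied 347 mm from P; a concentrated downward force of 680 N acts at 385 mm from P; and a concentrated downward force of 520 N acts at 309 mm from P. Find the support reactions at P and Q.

P_x = 0, P_y = 442.2 N, Q_y = 1218 N

Moments about P: Q_y·478 − 460·347 − 680·385 − 520·309 = 0 → Q_y = 582100/478 = 1217.78 ≈ 1218 N.
ΣF_y = 0: P_y + 1217.78 − 460 − 680 − 520 = 0 → P_y = 442.2 N.
ΣF_x = 0: no horizontal applied forces, so P_x = 0.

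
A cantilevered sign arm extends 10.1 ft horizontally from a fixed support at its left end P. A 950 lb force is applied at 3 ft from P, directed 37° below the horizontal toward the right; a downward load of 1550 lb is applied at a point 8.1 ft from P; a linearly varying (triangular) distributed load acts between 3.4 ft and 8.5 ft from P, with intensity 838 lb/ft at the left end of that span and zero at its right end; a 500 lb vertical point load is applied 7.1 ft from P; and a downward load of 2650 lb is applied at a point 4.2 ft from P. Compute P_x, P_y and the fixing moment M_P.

P_x = -758.7 lb, P_y = 7409 lb, M_P = 39850 lb·ft

Resultant of the triangular load: ½ × 838 × 5.1 = 2136.9 lb, acting at 5.1 ft from P (one-third of the span from the peak).
ΣF_x = 0: P_x + 950·cos37° = 0 → P_x = -758.7 lb.
ΣF_y = 0: P_y − 950·sin37° − 1550 − ½·838·5.1 − 500 − 2650 = 0 → P_y = 7409 lb.
ΣM about P: M_P − 950·sin37°·3 − 1550·8.1 − (½·838·5.1)·5.1 − 500·7.1 − 2650·4.2 = 0 → M_P = 39850 lb·ft.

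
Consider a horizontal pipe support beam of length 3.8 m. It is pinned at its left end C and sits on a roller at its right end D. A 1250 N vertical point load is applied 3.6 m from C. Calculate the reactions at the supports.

ΣM about C: D_y·3.8 − 1250·3.6 = 0 → D_y = 4500/3.8 = 1184.21 ≈ 1184 N.
ΣF_y = 0: C_y + 1184.21 − 1250 = 0 → C_y = 65.79 N.
ΣF_x = 0: no horizontal applied forces, so C_x = 0.

C_x = 0, C_y = 65.79 N, D_y = 1184 N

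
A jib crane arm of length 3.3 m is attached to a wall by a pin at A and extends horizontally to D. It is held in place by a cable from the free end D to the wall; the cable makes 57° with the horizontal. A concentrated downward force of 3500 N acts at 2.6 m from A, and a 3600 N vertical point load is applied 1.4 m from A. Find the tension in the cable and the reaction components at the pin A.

ΣM about A: T·sin57°·3.3 − 3500·2.6 − 3600·1.4 = 0 → T = 14140/(3.3·0.838671) = 5109.09 ≈ 5109 N.
ΣF_x = 0: A_x − T·cos57° = 0 → A_x = 5109.09 × 0.544639 = 2783 N.
ΣF_y = 0: A_y + T·sin57° − 3500 − 3600 = 0 → A_y = 7100 − 5109.09 × 0.838671 = 2815 N.

T = 5109 N, A_x = 2783 N, A_y = 2815 N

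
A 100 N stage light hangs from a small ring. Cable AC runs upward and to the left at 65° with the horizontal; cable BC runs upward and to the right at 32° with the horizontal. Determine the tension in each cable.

T_AC = 85.44 N, T_BC = 42.58 N

ΣF_x = 0: −T_AC·cos65° + T_BC·cos32° = 0 → T_BC = 0.498342·T_AC.
ΣF_y = 0: T_AC·sin65° + T_BC·sin32° = 100.
Substitute: T_AC·(0.906308 + 0.498342·0.529919) = 100 → T_AC = 85.4417 ≈ 85.44 N.
Then T_BC = 0.498342 × 85.4417 = 42.58 N.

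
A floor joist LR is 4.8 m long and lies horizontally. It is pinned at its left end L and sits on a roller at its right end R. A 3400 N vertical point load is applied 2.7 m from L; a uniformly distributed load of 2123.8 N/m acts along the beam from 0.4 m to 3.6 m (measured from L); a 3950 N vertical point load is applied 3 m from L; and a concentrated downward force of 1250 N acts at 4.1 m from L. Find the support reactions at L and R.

Resultant of the distributed load: 2123.8 × 3.2 = 6796.16 N at 2 m from L.
Taking moments about L: R_y·4.8 − 3400·2.7 − (2123.8·3.2)·2 − 3950·3 − 1250·4.1 = 0 → R_y = 39747.32/4.8 = 8280.69 ≈ 8281 N.
ΣF_y = 0: L_y + 8280.69 − 3400 − 2123.8·3.2 − 3950 − 1250 = 0 → L_y = 7115 N.
ΣF_x = 0: no horizontal applied forces, so L_x = 0.

L_x = 0, L_y = 7115 N, R_y = 8281 N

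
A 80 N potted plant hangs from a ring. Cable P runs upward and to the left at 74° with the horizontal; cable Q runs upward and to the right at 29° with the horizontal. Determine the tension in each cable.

ΣF_x = 0: −T_P·cos74° + T_Q·cos29° = 0 → T_Q = 0.315151·T_P.
ΣF_y = 0: T_P·sin74° + T_Q·sin29° = 80.
Substitute: T_P·(0.961262 + 0.315151·0.48481) = 80 → T_P = 71.81 N.
Then T_Q = 0.315151 × 71.81 = 22.63 N.

T_P = 71.81 N, T_Q = 22.63 N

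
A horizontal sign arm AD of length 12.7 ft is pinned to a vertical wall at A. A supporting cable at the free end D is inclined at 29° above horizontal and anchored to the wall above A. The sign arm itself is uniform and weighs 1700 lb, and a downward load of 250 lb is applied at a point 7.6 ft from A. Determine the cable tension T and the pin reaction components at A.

ΣM about A: T·sin29°·12.7 − 1700·6.35 − 250·7.6 = 0 → T = 12695/(12.7·0.48481) = 2061.85 ≈ 2062 lb.
ΣF_x = 0: A_x − T·cos29° = 0 → A_x = 2061.85 × 0.87462 = 1803 lb.
ΣF_y = 0: A_y + T·sin29° − 1700 − 250 = 0 → A_y = 1950 − 2061.85 × 0.48481 = 950.4 lb.

T = 2062 lb, A_x = 1803 lb, A_y = 950.4 lb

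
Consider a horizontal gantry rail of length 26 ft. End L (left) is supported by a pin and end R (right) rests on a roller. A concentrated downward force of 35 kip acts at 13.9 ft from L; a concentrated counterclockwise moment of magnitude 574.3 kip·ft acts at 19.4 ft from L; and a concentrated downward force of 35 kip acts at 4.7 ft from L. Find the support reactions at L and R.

L_x = 0, L_y = 67.05 kip, R_y = 2.950 kip

Moments about L: R_y·26 − 35·13.9 + 574.3 − 35·4.7 = 0 → R_y = 76.7/26 = 2.950 kip.
ΣF_y = 0: L_y + 2.95 − 35 − 35 = 0 → L_y = 67.05 kip.
ΣF_x = 0: no horizontal applied forces, so L_x = 0.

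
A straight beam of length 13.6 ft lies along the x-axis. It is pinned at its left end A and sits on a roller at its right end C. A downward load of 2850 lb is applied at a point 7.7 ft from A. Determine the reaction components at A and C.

A_x = 0, A_y = 1236 lb, C_y = 1614 lb

Taking moments about A: C_y·13.6 − 2850·7.7 = 0 → C_y = 21945/13.6 = 1613.6 ≈ 1614 lb.
ΣF_y = 0: A_y + 1613.6 − 2850 = 0 → A_y = 1236 lb.
ΣF_x = 0: no horizontal applied forces, so A_x = 0.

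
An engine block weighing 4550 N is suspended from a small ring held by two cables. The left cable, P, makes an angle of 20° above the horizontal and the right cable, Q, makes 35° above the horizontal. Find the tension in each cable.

ΣF_x = 0: −T_P·cos20° + T_Q·cos35° = 0 → T_Q = 1.14715·T_P.
ΣF_y = 0: T_P·sin20° + T_Q·sin35° = 4550.
Substitute: T_P·(0.34202 + 1.14715·0.573576) = 4550 → T_P = 4550.01 ≈ 4550 N.
Then T_Q = 1.14715 × 4550.01 = 5220 N.

T_P = 4550 N, T_Q = 5220 N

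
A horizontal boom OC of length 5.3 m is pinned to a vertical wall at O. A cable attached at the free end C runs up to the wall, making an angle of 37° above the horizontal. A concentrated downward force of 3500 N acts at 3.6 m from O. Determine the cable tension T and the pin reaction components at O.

T = 3950 N, O_x = 3155 N, O_y = 1123 N

ΣM about O: T·sin37°·5.3 − 3500·3.6 = 0 → T = 12600/(5.3·0.601815) = 3950.31 ≈ 3950 N.
ΣF_x = 0: O_x − T·cos37° = 0 → O_x = 3950.31 × 0.798636 = 3155 N.
ΣF_y = 0: O_y + T·sin37° − 3500 = 0 → O_y = 3500 − 3950.31 × 0.601815 = 1123 N.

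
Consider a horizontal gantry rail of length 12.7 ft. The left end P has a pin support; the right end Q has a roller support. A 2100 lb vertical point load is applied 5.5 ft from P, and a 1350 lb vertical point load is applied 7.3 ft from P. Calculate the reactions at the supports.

P_x = 0, P_y = 1765 lb, Q_y = 1685 lb

Taking moments about P: Q_y·12.7 − 2100·5.5 − 1350·7.3 = 0 → Q_y = 21405/12.7 = 1685.43 ≈ 1685 lb.
ΣF_y = 0: P_y + 1685.43 − 2100 − 1350 = 0 → P_y = 1765 lb.
ΣF_x = 0: no horizontal applied forces, so P_x = 0.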